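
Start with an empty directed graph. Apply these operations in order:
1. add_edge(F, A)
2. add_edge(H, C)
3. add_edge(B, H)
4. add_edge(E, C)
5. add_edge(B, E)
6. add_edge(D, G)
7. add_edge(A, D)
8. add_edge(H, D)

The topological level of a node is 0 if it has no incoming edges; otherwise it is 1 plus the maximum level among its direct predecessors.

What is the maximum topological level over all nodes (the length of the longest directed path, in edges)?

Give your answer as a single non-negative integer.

Answer: 3

Derivation:
Op 1: add_edge(F, A). Edges now: 1
Op 2: add_edge(H, C). Edges now: 2
Op 3: add_edge(B, H). Edges now: 3
Op 4: add_edge(E, C). Edges now: 4
Op 5: add_edge(B, E). Edges now: 5
Op 6: add_edge(D, G). Edges now: 6
Op 7: add_edge(A, D). Edges now: 7
Op 8: add_edge(H, D). Edges now: 8
Compute levels (Kahn BFS):
  sources (in-degree 0): B, F
  process B: level=0
    B->E: in-degree(E)=0, level(E)=1, enqueue
    B->H: in-degree(H)=0, level(H)=1, enqueue
  process F: level=0
    F->A: in-degree(A)=0, level(A)=1, enqueue
  process E: level=1
    E->C: in-degree(C)=1, level(C)>=2
  process H: level=1
    H->C: in-degree(C)=0, level(C)=2, enqueue
    H->D: in-degree(D)=1, level(D)>=2
  process A: level=1
    A->D: in-degree(D)=0, level(D)=2, enqueue
  process C: level=2
  process D: level=2
    D->G: in-degree(G)=0, level(G)=3, enqueue
  process G: level=3
All levels: A:1, B:0, C:2, D:2, E:1, F:0, G:3, H:1
max level = 3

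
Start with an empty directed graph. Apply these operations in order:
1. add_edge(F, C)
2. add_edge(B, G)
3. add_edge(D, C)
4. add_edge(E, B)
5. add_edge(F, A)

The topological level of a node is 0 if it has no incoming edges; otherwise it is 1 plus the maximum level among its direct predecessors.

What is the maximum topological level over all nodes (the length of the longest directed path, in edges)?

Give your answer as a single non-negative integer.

Op 1: add_edge(F, C). Edges now: 1
Op 2: add_edge(B, G). Edges now: 2
Op 3: add_edge(D, C). Edges now: 3
Op 4: add_edge(E, B). Edges now: 4
Op 5: add_edge(F, A). Edges now: 5
Compute levels (Kahn BFS):
  sources (in-degree 0): D, E, F
  process D: level=0
    D->C: in-degree(C)=1, level(C)>=1
  process E: level=0
    E->B: in-degree(B)=0, level(B)=1, enqueue
  process F: level=0
    F->A: in-degree(A)=0, level(A)=1, enqueue
    F->C: in-degree(C)=0, level(C)=1, enqueue
  process B: level=1
    B->G: in-degree(G)=0, level(G)=2, enqueue
  process A: level=1
  process C: level=1
  process G: level=2
All levels: A:1, B:1, C:1, D:0, E:0, F:0, G:2
max level = 2

Answer: 2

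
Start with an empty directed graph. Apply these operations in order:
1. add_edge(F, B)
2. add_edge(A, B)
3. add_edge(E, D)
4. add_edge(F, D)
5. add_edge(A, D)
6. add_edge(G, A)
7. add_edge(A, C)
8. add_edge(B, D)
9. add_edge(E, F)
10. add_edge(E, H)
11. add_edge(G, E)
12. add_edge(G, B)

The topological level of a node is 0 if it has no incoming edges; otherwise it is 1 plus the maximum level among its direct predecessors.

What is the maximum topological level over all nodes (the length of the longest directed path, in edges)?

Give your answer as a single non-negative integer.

Op 1: add_edge(F, B). Edges now: 1
Op 2: add_edge(A, B). Edges now: 2
Op 3: add_edge(E, D). Edges now: 3
Op 4: add_edge(F, D). Edges now: 4
Op 5: add_edge(A, D). Edges now: 5
Op 6: add_edge(G, A). Edges now: 6
Op 7: add_edge(A, C). Edges now: 7
Op 8: add_edge(B, D). Edges now: 8
Op 9: add_edge(E, F). Edges now: 9
Op 10: add_edge(E, H). Edges now: 10
Op 11: add_edge(G, E). Edges now: 11
Op 12: add_edge(G, B). Edges now: 12
Compute levels (Kahn BFS):
  sources (in-degree 0): G
  process G: level=0
    G->A: in-degree(A)=0, level(A)=1, enqueue
    G->B: in-degree(B)=2, level(B)>=1
    G->E: in-degree(E)=0, level(E)=1, enqueue
  process A: level=1
    A->B: in-degree(B)=1, level(B)>=2
    A->C: in-degree(C)=0, level(C)=2, enqueue
    A->D: in-degree(D)=3, level(D)>=2
  process E: level=1
    E->D: in-degree(D)=2, level(D)>=2
    E->F: in-degree(F)=0, level(F)=2, enqueue
    E->H: in-degree(H)=0, level(H)=2, enqueue
  process C: level=2
  process F: level=2
    F->B: in-degree(B)=0, level(B)=3, enqueue
    F->D: in-degree(D)=1, level(D)>=3
  process H: level=2
  process B: level=3
    B->D: in-degree(D)=0, level(D)=4, enqueue
  process D: level=4
All levels: A:1, B:3, C:2, D:4, E:1, F:2, G:0, H:2
max level = 4

Answer: 4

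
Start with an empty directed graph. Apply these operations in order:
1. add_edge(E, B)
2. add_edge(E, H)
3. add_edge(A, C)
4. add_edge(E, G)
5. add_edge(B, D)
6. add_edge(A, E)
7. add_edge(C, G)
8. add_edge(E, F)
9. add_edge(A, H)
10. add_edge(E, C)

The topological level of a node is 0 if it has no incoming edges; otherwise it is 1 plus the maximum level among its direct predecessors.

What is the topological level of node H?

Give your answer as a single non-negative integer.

Answer: 2

Derivation:
Op 1: add_edge(E, B). Edges now: 1
Op 2: add_edge(E, H). Edges now: 2
Op 3: add_edge(A, C). Edges now: 3
Op 4: add_edge(E, G). Edges now: 4
Op 5: add_edge(B, D). Edges now: 5
Op 6: add_edge(A, E). Edges now: 6
Op 7: add_edge(C, G). Edges now: 7
Op 8: add_edge(E, F). Edges now: 8
Op 9: add_edge(A, H). Edges now: 9
Op 10: add_edge(E, C). Edges now: 10
Compute levels (Kahn BFS):
  sources (in-degree 0): A
  process A: level=0
    A->C: in-degree(C)=1, level(C)>=1
    A->E: in-degree(E)=0, level(E)=1, enqueue
    A->H: in-degree(H)=1, level(H)>=1
  process E: level=1
    E->B: in-degree(B)=0, level(B)=2, enqueue
    E->C: in-degree(C)=0, level(C)=2, enqueue
    E->F: in-degree(F)=0, level(F)=2, enqueue
    E->G: in-degree(G)=1, level(G)>=2
    E->H: in-degree(H)=0, level(H)=2, enqueue
  process B: level=2
    B->D: in-degree(D)=0, level(D)=3, enqueue
  process C: level=2
    C->G: in-degree(G)=0, level(G)=3, enqueue
  process F: level=2
  process H: level=2
  process D: level=3
  process G: level=3
All levels: A:0, B:2, C:2, D:3, E:1, F:2, G:3, H:2
level(H) = 2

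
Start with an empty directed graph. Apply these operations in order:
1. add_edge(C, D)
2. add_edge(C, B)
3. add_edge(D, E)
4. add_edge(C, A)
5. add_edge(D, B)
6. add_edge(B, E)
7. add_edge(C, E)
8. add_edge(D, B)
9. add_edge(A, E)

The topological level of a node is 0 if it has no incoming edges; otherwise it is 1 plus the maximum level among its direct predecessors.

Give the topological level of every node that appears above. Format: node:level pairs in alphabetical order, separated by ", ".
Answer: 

Answer: A:1, B:2, C:0, D:1, E:3

Derivation:
Op 1: add_edge(C, D). Edges now: 1
Op 2: add_edge(C, B). Edges now: 2
Op 3: add_edge(D, E). Edges now: 3
Op 4: add_edge(C, A). Edges now: 4
Op 5: add_edge(D, B). Edges now: 5
Op 6: add_edge(B, E). Edges now: 6
Op 7: add_edge(C, E). Edges now: 7
Op 8: add_edge(D, B) (duplicate, no change). Edges now: 7
Op 9: add_edge(A, E). Edges now: 8
Compute levels (Kahn BFS):
  sources (in-degree 0): C
  process C: level=0
    C->A: in-degree(A)=0, level(A)=1, enqueue
    C->B: in-degree(B)=1, level(B)>=1
    C->D: in-degree(D)=0, level(D)=1, enqueue
    C->E: in-degree(E)=3, level(E)>=1
  process A: level=1
    A->E: in-degree(E)=2, level(E)>=2
  process D: level=1
    D->B: in-degree(B)=0, level(B)=2, enqueue
    D->E: in-degree(E)=1, level(E)>=2
  process B: level=2
    B->E: in-degree(E)=0, level(E)=3, enqueue
  process E: level=3
All levels: A:1, B:2, C:0, D:1, E:3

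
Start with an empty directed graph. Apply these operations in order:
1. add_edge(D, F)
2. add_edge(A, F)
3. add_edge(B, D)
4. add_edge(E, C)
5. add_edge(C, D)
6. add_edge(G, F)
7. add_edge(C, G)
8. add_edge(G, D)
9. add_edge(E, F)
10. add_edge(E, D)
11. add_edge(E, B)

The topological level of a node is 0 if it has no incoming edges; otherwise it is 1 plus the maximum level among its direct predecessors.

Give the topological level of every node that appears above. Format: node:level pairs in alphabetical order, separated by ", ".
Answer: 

Answer: A:0, B:1, C:1, D:3, E:0, F:4, G:2

Derivation:
Op 1: add_edge(D, F). Edges now: 1
Op 2: add_edge(A, F). Edges now: 2
Op 3: add_edge(B, D). Edges now: 3
Op 4: add_edge(E, C). Edges now: 4
Op 5: add_edge(C, D). Edges now: 5
Op 6: add_edge(G, F). Edges now: 6
Op 7: add_edge(C, G). Edges now: 7
Op 8: add_edge(G, D). Edges now: 8
Op 9: add_edge(E, F). Edges now: 9
Op 10: add_edge(E, D). Edges now: 10
Op 11: add_edge(E, B). Edges now: 11
Compute levels (Kahn BFS):
  sources (in-degree 0): A, E
  process A: level=0
    A->F: in-degree(F)=3, level(F)>=1
  process E: level=0
    E->B: in-degree(B)=0, level(B)=1, enqueue
    E->C: in-degree(C)=0, level(C)=1, enqueue
    E->D: in-degree(D)=3, level(D)>=1
    E->F: in-degree(F)=2, level(F)>=1
  process B: level=1
    B->D: in-degree(D)=2, level(D)>=2
  process C: level=1
    C->D: in-degree(D)=1, level(D)>=2
    C->G: in-degree(G)=0, level(G)=2, enqueue
  process G: level=2
    G->D: in-degree(D)=0, level(D)=3, enqueue
    G->F: in-degree(F)=1, level(F)>=3
  process D: level=3
    D->F: in-degree(F)=0, level(F)=4, enqueue
  process F: level=4
All levels: A:0, B:1, C:1, D:3, E:0, F:4, G:2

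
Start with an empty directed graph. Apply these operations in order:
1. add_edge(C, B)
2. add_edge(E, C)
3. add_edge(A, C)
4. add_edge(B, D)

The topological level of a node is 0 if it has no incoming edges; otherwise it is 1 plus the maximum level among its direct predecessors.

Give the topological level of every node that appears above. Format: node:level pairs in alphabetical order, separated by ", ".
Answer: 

Op 1: add_edge(C, B). Edges now: 1
Op 2: add_edge(E, C). Edges now: 2
Op 3: add_edge(A, C). Edges now: 3
Op 4: add_edge(B, D). Edges now: 4
Compute levels (Kahn BFS):
  sources (in-degree 0): A, E
  process A: level=0
    A->C: in-degree(C)=1, level(C)>=1
  process E: level=0
    E->C: in-degree(C)=0, level(C)=1, enqueue
  process C: level=1
    C->B: in-degree(B)=0, level(B)=2, enqueue
  process B: level=2
    B->D: in-degree(D)=0, level(D)=3, enqueue
  process D: level=3
All levels: A:0, B:2, C:1, D:3, E:0

Answer: A:0, B:2, C:1, D:3, E:0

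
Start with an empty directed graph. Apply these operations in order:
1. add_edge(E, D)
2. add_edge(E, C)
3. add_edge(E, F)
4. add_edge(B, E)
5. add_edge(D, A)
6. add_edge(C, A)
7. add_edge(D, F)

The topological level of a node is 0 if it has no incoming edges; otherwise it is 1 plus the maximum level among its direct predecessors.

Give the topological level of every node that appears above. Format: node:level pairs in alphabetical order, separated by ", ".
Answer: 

Op 1: add_edge(E, D). Edges now: 1
Op 2: add_edge(E, C). Edges now: 2
Op 3: add_edge(E, F). Edges now: 3
Op 4: add_edge(B, E). Edges now: 4
Op 5: add_edge(D, A). Edges now: 5
Op 6: add_edge(C, A). Edges now: 6
Op 7: add_edge(D, F). Edges now: 7
Compute levels (Kahn BFS):
  sources (in-degree 0): B
  process B: level=0
    B->E: in-degree(E)=0, level(E)=1, enqueue
  process E: level=1
    E->C: in-degree(C)=0, level(C)=2, enqueue
    E->D: in-degree(D)=0, level(D)=2, enqueue
    E->F: in-degree(F)=1, level(F)>=2
  process C: level=2
    C->A: in-degree(A)=1, level(A)>=3
  process D: level=2
    D->A: in-degree(A)=0, level(A)=3, enqueue
    D->F: in-degree(F)=0, level(F)=3, enqueue
  process A: level=3
  process F: level=3
All levels: A:3, B:0, C:2, D:2, E:1, F:3

Answer: A:3, B:0, C:2, D:2, E:1, F:3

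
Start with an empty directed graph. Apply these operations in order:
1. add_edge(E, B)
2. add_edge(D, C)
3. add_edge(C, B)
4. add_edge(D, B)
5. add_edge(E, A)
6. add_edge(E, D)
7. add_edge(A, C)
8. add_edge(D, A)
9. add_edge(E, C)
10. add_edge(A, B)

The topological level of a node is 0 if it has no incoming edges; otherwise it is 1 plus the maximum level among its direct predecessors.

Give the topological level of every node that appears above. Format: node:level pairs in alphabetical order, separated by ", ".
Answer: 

Op 1: add_edge(E, B). Edges now: 1
Op 2: add_edge(D, C). Edges now: 2
Op 3: add_edge(C, B). Edges now: 3
Op 4: add_edge(D, B). Edges now: 4
Op 5: add_edge(E, A). Edges now: 5
Op 6: add_edge(E, D). Edges now: 6
Op 7: add_edge(A, C). Edges now: 7
Op 8: add_edge(D, A). Edges now: 8
Op 9: add_edge(E, C). Edges now: 9
Op 10: add_edge(A, B). Edges now: 10
Compute levels (Kahn BFS):
  sources (in-degree 0): E
  process E: level=0
    E->A: in-degree(A)=1, level(A)>=1
    E->B: in-degree(B)=3, level(B)>=1
    E->C: in-degree(C)=2, level(C)>=1
    E->D: in-degree(D)=0, level(D)=1, enqueue
  process D: level=1
    D->A: in-degree(A)=0, level(A)=2, enqueue
    D->B: in-degree(B)=2, level(B)>=2
    D->C: in-degree(C)=1, level(C)>=2
  process A: level=2
    A->B: in-degree(B)=1, level(B)>=3
    A->C: in-degree(C)=0, level(C)=3, enqueue
  process C: level=3
    C->B: in-degree(B)=0, level(B)=4, enqueue
  process B: level=4
All levels: A:2, B:4, C:3, D:1, E:0

Answer: A:2, B:4, C:3, D:1, E:0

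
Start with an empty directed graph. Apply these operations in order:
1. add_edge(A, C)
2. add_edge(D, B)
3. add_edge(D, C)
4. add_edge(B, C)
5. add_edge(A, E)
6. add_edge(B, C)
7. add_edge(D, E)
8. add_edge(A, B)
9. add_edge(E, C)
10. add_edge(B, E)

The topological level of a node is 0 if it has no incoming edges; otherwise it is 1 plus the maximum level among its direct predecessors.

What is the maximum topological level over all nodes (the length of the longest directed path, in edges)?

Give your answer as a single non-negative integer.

Op 1: add_edge(A, C). Edges now: 1
Op 2: add_edge(D, B). Edges now: 2
Op 3: add_edge(D, C). Edges now: 3
Op 4: add_edge(B, C). Edges now: 4
Op 5: add_edge(A, E). Edges now: 5
Op 6: add_edge(B, C) (duplicate, no change). Edges now: 5
Op 7: add_edge(D, E). Edges now: 6
Op 8: add_edge(A, B). Edges now: 7
Op 9: add_edge(E, C). Edges now: 8
Op 10: add_edge(B, E). Edges now: 9
Compute levels (Kahn BFS):
  sources (in-degree 0): A, D
  process A: level=0
    A->B: in-degree(B)=1, level(B)>=1
    A->C: in-degree(C)=3, level(C)>=1
    A->E: in-degree(E)=2, level(E)>=1
  process D: level=0
    D->B: in-degree(B)=0, level(B)=1, enqueue
    D->C: in-degree(C)=2, level(C)>=1
    D->E: in-degree(E)=1, level(E)>=1
  process B: level=1
    B->C: in-degree(C)=1, level(C)>=2
    B->E: in-degree(E)=0, level(E)=2, enqueue
  process E: level=2
    E->C: in-degree(C)=0, level(C)=3, enqueue
  process C: level=3
All levels: A:0, B:1, C:3, D:0, E:2
max level = 3

Answer: 3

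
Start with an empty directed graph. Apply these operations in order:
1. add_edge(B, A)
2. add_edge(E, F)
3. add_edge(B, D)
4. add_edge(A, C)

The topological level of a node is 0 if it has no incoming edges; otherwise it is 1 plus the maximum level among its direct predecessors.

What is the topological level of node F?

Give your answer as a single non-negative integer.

Answer: 1

Derivation:
Op 1: add_edge(B, A). Edges now: 1
Op 2: add_edge(E, F). Edges now: 2
Op 3: add_edge(B, D). Edges now: 3
Op 4: add_edge(A, C). Edges now: 4
Compute levels (Kahn BFS):
  sources (in-degree 0): B, E
  process B: level=0
    B->A: in-degree(A)=0, level(A)=1, enqueue
    B->D: in-degree(D)=0, level(D)=1, enqueue
  process E: level=0
    E->F: in-degree(F)=0, level(F)=1, enqueue
  process A: level=1
    A->C: in-degree(C)=0, level(C)=2, enqueue
  process D: level=1
  process F: level=1
  process C: level=2
All levels: A:1, B:0, C:2, D:1, E:0, F:1
level(F) = 1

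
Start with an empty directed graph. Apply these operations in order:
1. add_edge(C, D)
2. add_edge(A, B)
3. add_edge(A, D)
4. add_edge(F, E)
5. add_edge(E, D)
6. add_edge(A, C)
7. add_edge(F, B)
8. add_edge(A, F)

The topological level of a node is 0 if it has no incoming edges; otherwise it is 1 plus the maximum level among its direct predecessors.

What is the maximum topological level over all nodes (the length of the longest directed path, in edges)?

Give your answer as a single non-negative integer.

Op 1: add_edge(C, D). Edges now: 1
Op 2: add_edge(A, B). Edges now: 2
Op 3: add_edge(A, D). Edges now: 3
Op 4: add_edge(F, E). Edges now: 4
Op 5: add_edge(E, D). Edges now: 5
Op 6: add_edge(A, C). Edges now: 6
Op 7: add_edge(F, B). Edges now: 7
Op 8: add_edge(A, F). Edges now: 8
Compute levels (Kahn BFS):
  sources (in-degree 0): A
  process A: level=0
    A->B: in-degree(B)=1, level(B)>=1
    A->C: in-degree(C)=0, level(C)=1, enqueue
    A->D: in-degree(D)=2, level(D)>=1
    A->F: in-degree(F)=0, level(F)=1, enqueue
  process C: level=1
    C->D: in-degree(D)=1, level(D)>=2
  process F: level=1
    F->B: in-degree(B)=0, level(B)=2, enqueue
    F->E: in-degree(E)=0, level(E)=2, enqueue
  process B: level=2
  process E: level=2
    E->D: in-degree(D)=0, level(D)=3, enqueue
  process D: level=3
All levels: A:0, B:2, C:1, D:3, E:2, F:1
max level = 3

Answer: 3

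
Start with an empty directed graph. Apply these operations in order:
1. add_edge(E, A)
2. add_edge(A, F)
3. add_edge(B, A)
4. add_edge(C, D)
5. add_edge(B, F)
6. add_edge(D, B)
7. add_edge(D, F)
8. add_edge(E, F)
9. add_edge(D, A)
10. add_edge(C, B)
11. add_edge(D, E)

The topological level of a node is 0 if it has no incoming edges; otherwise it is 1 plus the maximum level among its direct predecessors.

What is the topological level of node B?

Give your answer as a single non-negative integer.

Op 1: add_edge(E, A). Edges now: 1
Op 2: add_edge(A, F). Edges now: 2
Op 3: add_edge(B, A). Edges now: 3
Op 4: add_edge(C, D). Edges now: 4
Op 5: add_edge(B, F). Edges now: 5
Op 6: add_edge(D, B). Edges now: 6
Op 7: add_edge(D, F). Edges now: 7
Op 8: add_edge(E, F). Edges now: 8
Op 9: add_edge(D, A). Edges now: 9
Op 10: add_edge(C, B). Edges now: 10
Op 11: add_edge(D, E). Edges now: 11
Compute levels (Kahn BFS):
  sources (in-degree 0): C
  process C: level=0
    C->B: in-degree(B)=1, level(B)>=1
    C->D: in-degree(D)=0, level(D)=1, enqueue
  process D: level=1
    D->A: in-degree(A)=2, level(A)>=2
    D->B: in-degree(B)=0, level(B)=2, enqueue
    D->E: in-degree(E)=0, level(E)=2, enqueue
    D->F: in-degree(F)=3, level(F)>=2
  process B: level=2
    B->A: in-degree(A)=1, level(A)>=3
    B->F: in-degree(F)=2, level(F)>=3
  process E: level=2
    E->A: in-degree(A)=0, level(A)=3, enqueue
    E->F: in-degree(F)=1, level(F)>=3
  process A: level=3
    A->F: in-degree(F)=0, level(F)=4, enqueue
  process F: level=4
All levels: A:3, B:2, C:0, D:1, E:2, F:4
level(B) = 2

Answer: 2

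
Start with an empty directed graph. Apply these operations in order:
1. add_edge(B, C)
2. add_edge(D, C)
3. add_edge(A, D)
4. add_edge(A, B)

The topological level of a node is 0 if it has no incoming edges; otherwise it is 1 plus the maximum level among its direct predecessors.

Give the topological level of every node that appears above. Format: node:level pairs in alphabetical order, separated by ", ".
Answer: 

Answer: A:0, B:1, C:2, D:1

Derivation:
Op 1: add_edge(B, C). Edges now: 1
Op 2: add_edge(D, C). Edges now: 2
Op 3: add_edge(A, D). Edges now: 3
Op 4: add_edge(A, B). Edges now: 4
Compute levels (Kahn BFS):
  sources (in-degree 0): A
  process A: level=0
    A->B: in-degree(B)=0, level(B)=1, enqueue
    A->D: in-degree(D)=0, level(D)=1, enqueue
  process B: level=1
    B->C: in-degree(C)=1, level(C)>=2
  process D: level=1
    D->C: in-degree(C)=0, level(C)=2, enqueue
  process C: level=2
All levels: A:0, B:1, C:2, D:1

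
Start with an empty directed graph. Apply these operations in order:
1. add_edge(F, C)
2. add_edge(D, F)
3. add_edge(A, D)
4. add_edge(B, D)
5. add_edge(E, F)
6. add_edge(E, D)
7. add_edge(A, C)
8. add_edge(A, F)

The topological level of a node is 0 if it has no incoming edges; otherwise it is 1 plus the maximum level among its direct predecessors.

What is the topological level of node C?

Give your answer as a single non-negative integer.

Op 1: add_edge(F, C). Edges now: 1
Op 2: add_edge(D, F). Edges now: 2
Op 3: add_edge(A, D). Edges now: 3
Op 4: add_edge(B, D). Edges now: 4
Op 5: add_edge(E, F). Edges now: 5
Op 6: add_edge(E, D). Edges now: 6
Op 7: add_edge(A, C). Edges now: 7
Op 8: add_edge(A, F). Edges now: 8
Compute levels (Kahn BFS):
  sources (in-degree 0): A, B, E
  process A: level=0
    A->C: in-degree(C)=1, level(C)>=1
    A->D: in-degree(D)=2, level(D)>=1
    A->F: in-degree(F)=2, level(F)>=1
  process B: level=0
    B->D: in-degree(D)=1, level(D)>=1
  process E: level=0
    E->D: in-degree(D)=0, level(D)=1, enqueue
    E->F: in-degree(F)=1, level(F)>=1
  process D: level=1
    D->F: in-degree(F)=0, level(F)=2, enqueue
  process F: level=2
    F->C: in-degree(C)=0, level(C)=3, enqueue
  process C: level=3
All levels: A:0, B:0, C:3, D:1, E:0, F:2
level(C) = 3

Answer: 3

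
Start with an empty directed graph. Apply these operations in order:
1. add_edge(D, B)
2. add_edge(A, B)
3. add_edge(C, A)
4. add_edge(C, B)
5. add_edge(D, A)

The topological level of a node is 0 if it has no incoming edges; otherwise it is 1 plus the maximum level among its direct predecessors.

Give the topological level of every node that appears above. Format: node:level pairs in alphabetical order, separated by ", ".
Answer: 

Answer: A:1, B:2, C:0, D:0

Derivation:
Op 1: add_edge(D, B). Edges now: 1
Op 2: add_edge(A, B). Edges now: 2
Op 3: add_edge(C, A). Edges now: 3
Op 4: add_edge(C, B). Edges now: 4
Op 5: add_edge(D, A). Edges now: 5
Compute levels (Kahn BFS):
  sources (in-degree 0): C, D
  process C: level=0
    C->A: in-degree(A)=1, level(A)>=1
    C->B: in-degree(B)=2, level(B)>=1
  process D: level=0
    D->A: in-degree(A)=0, level(A)=1, enqueue
    D->B: in-degree(B)=1, level(B)>=1
  process A: level=1
    A->B: in-degree(B)=0, level(B)=2, enqueue
  process B: level=2
All levels: A:1, B:2, C:0, D:0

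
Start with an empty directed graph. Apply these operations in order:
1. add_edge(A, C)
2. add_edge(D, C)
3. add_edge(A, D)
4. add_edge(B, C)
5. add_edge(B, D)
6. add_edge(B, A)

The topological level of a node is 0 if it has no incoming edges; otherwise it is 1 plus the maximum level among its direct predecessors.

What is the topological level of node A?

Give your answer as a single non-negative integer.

Answer: 1

Derivation:
Op 1: add_edge(A, C). Edges now: 1
Op 2: add_edge(D, C). Edges now: 2
Op 3: add_edge(A, D). Edges now: 3
Op 4: add_edge(B, C). Edges now: 4
Op 5: add_edge(B, D). Edges now: 5
Op 6: add_edge(B, A). Edges now: 6
Compute levels (Kahn BFS):
  sources (in-degree 0): B
  process B: level=0
    B->A: in-degree(A)=0, level(A)=1, enqueue
    B->C: in-degree(C)=2, level(C)>=1
    B->D: in-degree(D)=1, level(D)>=1
  process A: level=1
    A->C: in-degree(C)=1, level(C)>=2
    A->D: in-degree(D)=0, level(D)=2, enqueue
  process D: level=2
    D->C: in-degree(C)=0, level(C)=3, enqueue
  process C: level=3
All levels: A:1, B:0, C:3, D:2
level(A) = 1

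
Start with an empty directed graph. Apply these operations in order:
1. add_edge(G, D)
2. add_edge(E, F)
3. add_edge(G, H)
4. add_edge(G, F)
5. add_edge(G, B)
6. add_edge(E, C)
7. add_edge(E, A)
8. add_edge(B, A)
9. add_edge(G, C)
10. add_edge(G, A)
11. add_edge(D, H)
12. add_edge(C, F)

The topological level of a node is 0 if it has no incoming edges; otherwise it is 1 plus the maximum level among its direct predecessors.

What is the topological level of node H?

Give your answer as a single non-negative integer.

Op 1: add_edge(G, D). Edges now: 1
Op 2: add_edge(E, F). Edges now: 2
Op 3: add_edge(G, H). Edges now: 3
Op 4: add_edge(G, F). Edges now: 4
Op 5: add_edge(G, B). Edges now: 5
Op 6: add_edge(E, C). Edges now: 6
Op 7: add_edge(E, A). Edges now: 7
Op 8: add_edge(B, A). Edges now: 8
Op 9: add_edge(G, C). Edges now: 9
Op 10: add_edge(G, A). Edges now: 10
Op 11: add_edge(D, H). Edges now: 11
Op 12: add_edge(C, F). Edges now: 12
Compute levels (Kahn BFS):
  sources (in-degree 0): E, G
  process E: level=0
    E->A: in-degree(A)=2, level(A)>=1
    E->C: in-degree(C)=1, level(C)>=1
    E->F: in-degree(F)=2, level(F)>=1
  process G: level=0
    G->A: in-degree(A)=1, level(A)>=1
    G->B: in-degree(B)=0, level(B)=1, enqueue
    G->C: in-degree(C)=0, level(C)=1, enqueue
    G->D: in-degree(D)=0, level(D)=1, enqueue
    G->F: in-degree(F)=1, level(F)>=1
    G->H: in-degree(H)=1, level(H)>=1
  process B: level=1
    B->A: in-degree(A)=0, level(A)=2, enqueue
  process C: level=1
    C->F: in-degree(F)=0, level(F)=2, enqueue
  process D: level=1
    D->H: in-degree(H)=0, level(H)=2, enqueue
  process A: level=2
  process F: level=2
  process H: level=2
All levels: A:2, B:1, C:1, D:1, E:0, F:2, G:0, H:2
level(H) = 2

Answer: 2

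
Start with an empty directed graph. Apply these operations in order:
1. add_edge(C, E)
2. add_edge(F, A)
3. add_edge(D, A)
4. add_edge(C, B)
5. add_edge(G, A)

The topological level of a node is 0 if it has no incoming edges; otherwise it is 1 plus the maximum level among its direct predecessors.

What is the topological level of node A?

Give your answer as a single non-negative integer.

Answer: 1

Derivation:
Op 1: add_edge(C, E). Edges now: 1
Op 2: add_edge(F, A). Edges now: 2
Op 3: add_edge(D, A). Edges now: 3
Op 4: add_edge(C, B). Edges now: 4
Op 5: add_edge(G, A). Edges now: 5
Compute levels (Kahn BFS):
  sources (in-degree 0): C, D, F, G
  process C: level=0
    C->B: in-degree(B)=0, level(B)=1, enqueue
    C->E: in-degree(E)=0, level(E)=1, enqueue
  process D: level=0
    D->A: in-degree(A)=2, level(A)>=1
  process F: level=0
    F->A: in-degree(A)=1, level(A)>=1
  process G: level=0
    G->A: in-degree(A)=0, level(A)=1, enqueue
  process B: level=1
  process E: level=1
  process A: level=1
All levels: A:1, B:1, C:0, D:0, E:1, F:0, G:0
level(A) = 1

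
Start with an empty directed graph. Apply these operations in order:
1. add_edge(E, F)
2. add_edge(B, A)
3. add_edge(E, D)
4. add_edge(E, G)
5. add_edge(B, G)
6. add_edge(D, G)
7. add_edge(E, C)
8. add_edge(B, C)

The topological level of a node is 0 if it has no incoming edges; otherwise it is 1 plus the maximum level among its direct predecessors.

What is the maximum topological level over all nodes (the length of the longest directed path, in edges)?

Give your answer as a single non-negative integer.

Op 1: add_edge(E, F). Edges now: 1
Op 2: add_edge(B, A). Edges now: 2
Op 3: add_edge(E, D). Edges now: 3
Op 4: add_edge(E, G). Edges now: 4
Op 5: add_edge(B, G). Edges now: 5
Op 6: add_edge(D, G). Edges now: 6
Op 7: add_edge(E, C). Edges now: 7
Op 8: add_edge(B, C). Edges now: 8
Compute levels (Kahn BFS):
  sources (in-degree 0): B, E
  process B: level=0
    B->A: in-degree(A)=0, level(A)=1, enqueue
    B->C: in-degree(C)=1, level(C)>=1
    B->G: in-degree(G)=2, level(G)>=1
  process E: level=0
    E->C: in-degree(C)=0, level(C)=1, enqueue
    E->D: in-degree(D)=0, level(D)=1, enqueue
    E->F: in-degree(F)=0, level(F)=1, enqueue
    E->G: in-degree(G)=1, level(G)>=1
  process A: level=1
  process C: level=1
  process D: level=1
    D->G: in-degree(G)=0, level(G)=2, enqueue
  process F: level=1
  process G: level=2
All levels: A:1, B:0, C:1, D:1, E:0, F:1, G:2
max level = 2

Answer: 2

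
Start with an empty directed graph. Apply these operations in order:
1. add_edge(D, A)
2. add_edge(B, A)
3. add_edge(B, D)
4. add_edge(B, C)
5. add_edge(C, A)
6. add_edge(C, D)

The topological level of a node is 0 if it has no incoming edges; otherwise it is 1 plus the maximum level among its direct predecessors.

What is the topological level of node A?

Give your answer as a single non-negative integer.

Answer: 3

Derivation:
Op 1: add_edge(D, A). Edges now: 1
Op 2: add_edge(B, A). Edges now: 2
Op 3: add_edge(B, D). Edges now: 3
Op 4: add_edge(B, C). Edges now: 4
Op 5: add_edge(C, A). Edges now: 5
Op 6: add_edge(C, D). Edges now: 6
Compute levels (Kahn BFS):
  sources (in-degree 0): B
  process B: level=0
    B->A: in-degree(A)=2, level(A)>=1
    B->C: in-degree(C)=0, level(C)=1, enqueue
    B->D: in-degree(D)=1, level(D)>=1
  process C: level=1
    C->A: in-degree(A)=1, level(A)>=2
    C->D: in-degree(D)=0, level(D)=2, enqueue
  process D: level=2
    D->A: in-degree(A)=0, level(A)=3, enqueue
  process A: level=3
All levels: A:3, B:0, C:1, D:2
level(A) = 3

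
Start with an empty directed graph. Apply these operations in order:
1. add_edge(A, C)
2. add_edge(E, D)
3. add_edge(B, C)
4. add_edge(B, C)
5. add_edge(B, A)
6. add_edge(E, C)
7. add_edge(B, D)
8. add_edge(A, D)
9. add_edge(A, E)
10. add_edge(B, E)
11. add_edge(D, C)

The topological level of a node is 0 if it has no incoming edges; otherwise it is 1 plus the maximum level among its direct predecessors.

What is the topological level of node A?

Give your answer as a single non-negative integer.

Answer: 1

Derivation:
Op 1: add_edge(A, C). Edges now: 1
Op 2: add_edge(E, D). Edges now: 2
Op 3: add_edge(B, C). Edges now: 3
Op 4: add_edge(B, C) (duplicate, no change). Edges now: 3
Op 5: add_edge(B, A). Edges now: 4
Op 6: add_edge(E, C). Edges now: 5
Op 7: add_edge(B, D). Edges now: 6
Op 8: add_edge(A, D). Edges now: 7
Op 9: add_edge(A, E). Edges now: 8
Op 10: add_edge(B, E). Edges now: 9
Op 11: add_edge(D, C). Edges now: 10
Compute levels (Kahn BFS):
  sources (in-degree 0): B
  process B: level=0
    B->A: in-degree(A)=0, level(A)=1, enqueue
    B->C: in-degree(C)=3, level(C)>=1
    B->D: in-degree(D)=2, level(D)>=1
    B->E: in-degree(E)=1, level(E)>=1
  process A: level=1
    A->C: in-degree(C)=2, level(C)>=2
    A->D: in-degree(D)=1, level(D)>=2
    A->E: in-degree(E)=0, level(E)=2, enqueue
  process E: level=2
    E->C: in-degree(C)=1, level(C)>=3
    E->D: in-degree(D)=0, level(D)=3, enqueue
  process D: level=3
    D->C: in-degree(C)=0, level(C)=4, enqueue
  process C: level=4
All levels: A:1, B:0, C:4, D:3, E:2
level(A) = 1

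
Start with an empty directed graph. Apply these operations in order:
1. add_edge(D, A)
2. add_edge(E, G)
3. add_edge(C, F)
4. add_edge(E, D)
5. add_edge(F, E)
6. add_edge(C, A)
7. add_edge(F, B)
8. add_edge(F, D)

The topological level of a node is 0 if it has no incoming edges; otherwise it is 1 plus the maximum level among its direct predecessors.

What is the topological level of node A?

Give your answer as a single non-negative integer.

Answer: 4

Derivation:
Op 1: add_edge(D, A). Edges now: 1
Op 2: add_edge(E, G). Edges now: 2
Op 3: add_edge(C, F). Edges now: 3
Op 4: add_edge(E, D). Edges now: 4
Op 5: add_edge(F, E). Edges now: 5
Op 6: add_edge(C, A). Edges now: 6
Op 7: add_edge(F, B). Edges now: 7
Op 8: add_edge(F, D). Edges now: 8
Compute levels (Kahn BFS):
  sources (in-degree 0): C
  process C: level=0
    C->A: in-degree(A)=1, level(A)>=1
    C->F: in-degree(F)=0, level(F)=1, enqueue
  process F: level=1
    F->B: in-degree(B)=0, level(B)=2, enqueue
    F->D: in-degree(D)=1, level(D)>=2
    F->E: in-degree(E)=0, level(E)=2, enqueue
  process B: level=2
  process E: level=2
    E->D: in-degree(D)=0, level(D)=3, enqueue
    E->G: in-degree(G)=0, level(G)=3, enqueue
  process D: level=3
    D->A: in-degree(A)=0, level(A)=4, enqueue
  process G: level=3
  process A: level=4
All levels: A:4, B:2, C:0, D:3, E:2, F:1, G:3
level(A) = 4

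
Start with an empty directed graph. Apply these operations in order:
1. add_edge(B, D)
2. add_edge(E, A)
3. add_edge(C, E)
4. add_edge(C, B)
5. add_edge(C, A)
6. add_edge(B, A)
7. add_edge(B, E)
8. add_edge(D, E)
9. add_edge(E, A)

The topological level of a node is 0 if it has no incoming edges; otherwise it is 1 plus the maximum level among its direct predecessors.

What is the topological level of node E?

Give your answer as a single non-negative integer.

Answer: 3

Derivation:
Op 1: add_edge(B, D). Edges now: 1
Op 2: add_edge(E, A). Edges now: 2
Op 3: add_edge(C, E). Edges now: 3
Op 4: add_edge(C, B). Edges now: 4
Op 5: add_edge(C, A). Edges now: 5
Op 6: add_edge(B, A). Edges now: 6
Op 7: add_edge(B, E). Edges now: 7
Op 8: add_edge(D, E). Edges now: 8
Op 9: add_edge(E, A) (duplicate, no change). Edges now: 8
Compute levels (Kahn BFS):
  sources (in-degree 0): C
  process C: level=0
    C->A: in-degree(A)=2, level(A)>=1
    C->B: in-degree(B)=0, level(B)=1, enqueue
    C->E: in-degree(E)=2, level(E)>=1
  process B: level=1
    B->A: in-degree(A)=1, level(A)>=2
    B->D: in-degree(D)=0, level(D)=2, enqueue
    B->E: in-degree(E)=1, level(E)>=2
  process D: level=2
    D->E: in-degree(E)=0, level(E)=3, enqueue
  process E: level=3
    E->A: in-degree(A)=0, level(A)=4, enqueue
  process A: level=4
All levels: A:4, B:1, C:0, D:2, E:3
level(E) = 3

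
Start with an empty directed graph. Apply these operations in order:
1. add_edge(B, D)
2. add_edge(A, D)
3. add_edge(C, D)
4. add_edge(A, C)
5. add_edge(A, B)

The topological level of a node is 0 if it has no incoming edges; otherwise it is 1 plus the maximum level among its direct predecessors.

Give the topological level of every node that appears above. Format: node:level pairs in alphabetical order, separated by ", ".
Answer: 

Op 1: add_edge(B, D). Edges now: 1
Op 2: add_edge(A, D). Edges now: 2
Op 3: add_edge(C, D). Edges now: 3
Op 4: add_edge(A, C). Edges now: 4
Op 5: add_edge(A, B). Edges now: 5
Compute levels (Kahn BFS):
  sources (in-degree 0): A
  process A: level=0
    A->B: in-degree(B)=0, level(B)=1, enqueue
    A->C: in-degree(C)=0, level(C)=1, enqueue
    A->D: in-degree(D)=2, level(D)>=1
  process B: level=1
    B->D: in-degree(D)=1, level(D)>=2
  process C: level=1
    C->D: in-degree(D)=0, level(D)=2, enqueue
  process D: level=2
All levels: A:0, B:1, C:1, D:2

Answer: A:0, B:1, C:1, D:2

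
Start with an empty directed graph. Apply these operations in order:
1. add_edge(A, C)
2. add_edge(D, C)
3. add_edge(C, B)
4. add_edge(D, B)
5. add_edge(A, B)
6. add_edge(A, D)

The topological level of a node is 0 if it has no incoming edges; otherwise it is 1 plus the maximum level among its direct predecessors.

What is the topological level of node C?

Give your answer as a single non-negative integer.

Answer: 2

Derivation:
Op 1: add_edge(A, C). Edges now: 1
Op 2: add_edge(D, C). Edges now: 2
Op 3: add_edge(C, B). Edges now: 3
Op 4: add_edge(D, B). Edges now: 4
Op 5: add_edge(A, B). Edges now: 5
Op 6: add_edge(A, D). Edges now: 6
Compute levels (Kahn BFS):
  sources (in-degree 0): A
  process A: level=0
    A->B: in-degree(B)=2, level(B)>=1
    A->C: in-degree(C)=1, level(C)>=1
    A->D: in-degree(D)=0, level(D)=1, enqueue
  process D: level=1
    D->B: in-degree(B)=1, level(B)>=2
    D->C: in-degree(C)=0, level(C)=2, enqueue
  process C: level=2
    C->B: in-degree(B)=0, level(B)=3, enqueue
  process B: level=3
All levels: A:0, B:3, C:2, D:1
level(C) = 2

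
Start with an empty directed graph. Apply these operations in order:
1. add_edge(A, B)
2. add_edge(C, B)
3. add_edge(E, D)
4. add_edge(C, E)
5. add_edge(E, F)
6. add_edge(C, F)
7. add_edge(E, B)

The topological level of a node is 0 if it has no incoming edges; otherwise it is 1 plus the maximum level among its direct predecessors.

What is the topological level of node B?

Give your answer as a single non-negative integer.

Op 1: add_edge(A, B). Edges now: 1
Op 2: add_edge(C, B). Edges now: 2
Op 3: add_edge(E, D). Edges now: 3
Op 4: add_edge(C, E). Edges now: 4
Op 5: add_edge(E, F). Edges now: 5
Op 6: add_edge(C, F). Edges now: 6
Op 7: add_edge(E, B). Edges now: 7
Compute levels (Kahn BFS):
  sources (in-degree 0): A, C
  process A: level=0
    A->B: in-degree(B)=2, level(B)>=1
  process C: level=0
    C->B: in-degree(B)=1, level(B)>=1
    C->E: in-degree(E)=0, level(E)=1, enqueue
    C->F: in-degree(F)=1, level(F)>=1
  process E: level=1
    E->B: in-degree(B)=0, level(B)=2, enqueue
    E->D: in-degree(D)=0, level(D)=2, enqueue
    E->F: in-degree(F)=0, level(F)=2, enqueue
  process B: level=2
  process D: level=2
  process F: level=2
All levels: A:0, B:2, C:0, D:2, E:1, F:2
level(B) = 2

Answer: 2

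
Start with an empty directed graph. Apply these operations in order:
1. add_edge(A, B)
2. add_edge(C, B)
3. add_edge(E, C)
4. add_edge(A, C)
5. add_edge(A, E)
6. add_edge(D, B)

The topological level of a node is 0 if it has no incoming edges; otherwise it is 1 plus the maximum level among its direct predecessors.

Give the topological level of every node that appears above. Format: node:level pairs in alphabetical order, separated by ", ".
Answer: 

Op 1: add_edge(A, B). Edges now: 1
Op 2: add_edge(C, B). Edges now: 2
Op 3: add_edge(E, C). Edges now: 3
Op 4: add_edge(A, C). Edges now: 4
Op 5: add_edge(A, E). Edges now: 5
Op 6: add_edge(D, B). Edges now: 6
Compute levels (Kahn BFS):
  sources (in-degree 0): A, D
  process A: level=0
    A->B: in-degree(B)=2, level(B)>=1
    A->C: in-degree(C)=1, level(C)>=1
    A->E: in-degree(E)=0, level(E)=1, enqueue
  process D: level=0
    D->B: in-degree(B)=1, level(B)>=1
  process E: level=1
    E->C: in-degree(C)=0, level(C)=2, enqueue
  process C: level=2
    C->B: in-degree(B)=0, level(B)=3, enqueue
  process B: level=3
All levels: A:0, B:3, C:2, D:0, E:1

Answer: A:0, B:3, C:2, D:0, E:1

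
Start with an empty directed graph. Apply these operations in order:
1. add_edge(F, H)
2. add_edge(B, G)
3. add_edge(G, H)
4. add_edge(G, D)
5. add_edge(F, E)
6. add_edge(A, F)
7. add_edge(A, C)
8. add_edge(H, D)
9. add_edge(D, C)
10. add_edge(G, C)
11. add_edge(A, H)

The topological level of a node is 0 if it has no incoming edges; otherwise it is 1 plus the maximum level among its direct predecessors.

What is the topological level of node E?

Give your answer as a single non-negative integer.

Answer: 2

Derivation:
Op 1: add_edge(F, H). Edges now: 1
Op 2: add_edge(B, G). Edges now: 2
Op 3: add_edge(G, H). Edges now: 3
Op 4: add_edge(G, D). Edges now: 4
Op 5: add_edge(F, E). Edges now: 5
Op 6: add_edge(A, F). Edges now: 6
Op 7: add_edge(A, C). Edges now: 7
Op 8: add_edge(H, D). Edges now: 8
Op 9: add_edge(D, C). Edges now: 9
Op 10: add_edge(G, C). Edges now: 10
Op 11: add_edge(A, H). Edges now: 11
Compute levels (Kahn BFS):
  sources (in-degree 0): A, B
  process A: level=0
    A->C: in-degree(C)=2, level(C)>=1
    A->F: in-degree(F)=0, level(F)=1, enqueue
    A->H: in-degree(H)=2, level(H)>=1
  process B: level=0
    B->G: in-degree(G)=0, level(G)=1, enqueue
  process F: level=1
    F->E: in-degree(E)=0, level(E)=2, enqueue
    F->H: in-degree(H)=1, level(H)>=2
  process G: level=1
    G->C: in-degree(C)=1, level(C)>=2
    G->D: in-degree(D)=1, level(D)>=2
    G->H: in-degree(H)=0, level(H)=2, enqueue
  process E: level=2
  process H: level=2
    H->D: in-degree(D)=0, level(D)=3, enqueue
  process D: level=3
    D->C: in-degree(C)=0, level(C)=4, enqueue
  process C: level=4
All levels: A:0, B:0, C:4, D:3, E:2, F:1, G:1, H:2
level(E) = 2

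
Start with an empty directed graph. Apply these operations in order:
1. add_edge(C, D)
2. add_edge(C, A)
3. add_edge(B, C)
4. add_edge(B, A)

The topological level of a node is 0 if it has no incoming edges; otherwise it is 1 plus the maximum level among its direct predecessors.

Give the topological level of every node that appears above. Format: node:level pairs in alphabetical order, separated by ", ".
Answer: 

Op 1: add_edge(C, D). Edges now: 1
Op 2: add_edge(C, A). Edges now: 2
Op 3: add_edge(B, C). Edges now: 3
Op 4: add_edge(B, A). Edges now: 4
Compute levels (Kahn BFS):
  sources (in-degree 0): B
  process B: level=0
    B->A: in-degree(A)=1, level(A)>=1
    B->C: in-degree(C)=0, level(C)=1, enqueue
  process C: level=1
    C->A: in-degree(A)=0, level(A)=2, enqueue
    C->D: in-degree(D)=0, level(D)=2, enqueue
  process A: level=2
  process D: level=2
All levels: A:2, B:0, C:1, D:2

Answer: A:2, B:0, C:1, D:2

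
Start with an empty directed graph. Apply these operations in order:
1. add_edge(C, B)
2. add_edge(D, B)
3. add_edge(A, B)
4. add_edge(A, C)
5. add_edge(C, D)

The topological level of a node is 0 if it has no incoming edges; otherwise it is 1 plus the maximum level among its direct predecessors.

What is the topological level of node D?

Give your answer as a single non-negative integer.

Op 1: add_edge(C, B). Edges now: 1
Op 2: add_edge(D, B). Edges now: 2
Op 3: add_edge(A, B). Edges now: 3
Op 4: add_edge(A, C). Edges now: 4
Op 5: add_edge(C, D). Edges now: 5
Compute levels (Kahn BFS):
  sources (in-degree 0): A
  process A: level=0
    A->B: in-degree(B)=2, level(B)>=1
    A->C: in-degree(C)=0, level(C)=1, enqueue
  process C: level=1
    C->B: in-degree(B)=1, level(B)>=2
    C->D: in-degree(D)=0, level(D)=2, enqueue
  process D: level=2
    D->B: in-degree(B)=0, level(B)=3, enqueue
  process B: level=3
All levels: A:0, B:3, C:1, D:2
level(D) = 2

Answer: 2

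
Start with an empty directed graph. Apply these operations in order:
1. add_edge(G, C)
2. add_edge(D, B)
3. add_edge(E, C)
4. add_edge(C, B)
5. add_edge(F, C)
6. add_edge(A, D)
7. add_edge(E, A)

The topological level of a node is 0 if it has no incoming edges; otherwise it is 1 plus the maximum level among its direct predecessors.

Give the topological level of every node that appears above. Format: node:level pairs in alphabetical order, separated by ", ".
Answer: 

Op 1: add_edge(G, C). Edges now: 1
Op 2: add_edge(D, B). Edges now: 2
Op 3: add_edge(E, C). Edges now: 3
Op 4: add_edge(C, B). Edges now: 4
Op 5: add_edge(F, C). Edges now: 5
Op 6: add_edge(A, D). Edges now: 6
Op 7: add_edge(E, A). Edges now: 7
Compute levels (Kahn BFS):
  sources (in-degree 0): E, F, G
  process E: level=0
    E->A: in-degree(A)=0, level(A)=1, enqueue
    E->C: in-degree(C)=2, level(C)>=1
  process F: level=0
    F->C: in-degree(C)=1, level(C)>=1
  process G: level=0
    G->C: in-degree(C)=0, level(C)=1, enqueue
  process A: level=1
    A->D: in-degree(D)=0, level(D)=2, enqueue
  process C: level=1
    C->B: in-degree(B)=1, level(B)>=2
  process D: level=2
    D->B: in-degree(B)=0, level(B)=3, enqueue
  process B: level=3
All levels: A:1, B:3, C:1, D:2, E:0, F:0, G:0

Answer: A:1, B:3, C:1, D:2, E:0, F:0, G:0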